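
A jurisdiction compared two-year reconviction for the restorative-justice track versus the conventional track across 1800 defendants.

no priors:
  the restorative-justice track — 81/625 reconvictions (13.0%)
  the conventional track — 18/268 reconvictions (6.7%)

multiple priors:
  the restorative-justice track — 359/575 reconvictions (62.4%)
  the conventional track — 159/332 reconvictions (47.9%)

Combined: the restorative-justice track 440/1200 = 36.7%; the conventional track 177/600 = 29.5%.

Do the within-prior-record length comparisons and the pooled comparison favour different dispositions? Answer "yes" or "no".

Within each prior-record length level (no priors 13.0% vs 6.7%; multiple priors 62.4% vs 47.9%), the conventional track has the lower rate every time. Pooled: 36.7% vs 29.5% — the conventional track has the lower rate overall. They agree.

no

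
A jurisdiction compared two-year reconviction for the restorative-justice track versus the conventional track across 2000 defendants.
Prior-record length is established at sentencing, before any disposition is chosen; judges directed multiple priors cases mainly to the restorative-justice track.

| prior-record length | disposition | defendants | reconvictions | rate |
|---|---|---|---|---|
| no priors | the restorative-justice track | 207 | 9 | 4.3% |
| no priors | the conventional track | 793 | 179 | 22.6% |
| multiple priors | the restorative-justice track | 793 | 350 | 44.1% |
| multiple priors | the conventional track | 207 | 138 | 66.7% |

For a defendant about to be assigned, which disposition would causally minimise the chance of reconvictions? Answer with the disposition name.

Within every prior-record length level the restorative-justice track has the lower rate, yet pooled the conventional track does — Simpson's reversal.
The imbalance in prior-record length arose from how defendants were allocated, not from anything the disposition did; and prior-record length independently affects the outcome. The pooled gap is confounded — condition on prior-record length.
Within each level — no priors: 4.3% vs 22.6%; multiple priors: 44.1% vs 66.7% — the restorative-justice track is lower every time.

the restorative-justice track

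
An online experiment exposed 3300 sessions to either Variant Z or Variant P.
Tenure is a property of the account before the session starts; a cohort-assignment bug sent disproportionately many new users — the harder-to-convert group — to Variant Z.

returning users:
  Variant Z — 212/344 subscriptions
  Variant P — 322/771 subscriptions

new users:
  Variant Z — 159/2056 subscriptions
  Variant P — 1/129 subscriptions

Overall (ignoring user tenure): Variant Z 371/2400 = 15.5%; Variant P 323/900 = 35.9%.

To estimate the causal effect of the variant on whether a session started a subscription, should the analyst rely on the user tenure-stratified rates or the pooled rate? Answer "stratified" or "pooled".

stratified

The user tenure-specific comparison favours Variant Z throughout, but the pooled figures favour Variant P. The question is whether to condition on user tenure.
User tenure satisfies the back-door criterion: it is not a descendant of the variant, and it blocks the spurious path from variant to outcome. Adjusting for it (i.e., using the within-user tenure rates) gives the causal effect.
Within each level — returning users: 61.6% vs 41.8%; new users: 7.7% vs 0.8% — Variant Z is higher every time.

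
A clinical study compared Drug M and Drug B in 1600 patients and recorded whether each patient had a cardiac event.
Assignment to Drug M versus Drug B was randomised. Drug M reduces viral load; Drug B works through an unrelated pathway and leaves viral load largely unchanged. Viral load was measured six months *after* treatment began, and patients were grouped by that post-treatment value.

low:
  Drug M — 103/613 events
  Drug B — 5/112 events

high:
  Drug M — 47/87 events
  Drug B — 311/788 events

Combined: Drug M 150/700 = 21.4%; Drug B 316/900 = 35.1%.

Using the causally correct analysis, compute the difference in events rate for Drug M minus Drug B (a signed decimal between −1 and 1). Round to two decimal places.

Viral load lies on the pathway drug → viral load → outcome, so adjusting for it blocks the indirect effect. For the total causal effect of drug, use the unadjusted pooled rates.
The causal difference is the pooled difference: 0.214 − 0.351 = -0.137.

-0.14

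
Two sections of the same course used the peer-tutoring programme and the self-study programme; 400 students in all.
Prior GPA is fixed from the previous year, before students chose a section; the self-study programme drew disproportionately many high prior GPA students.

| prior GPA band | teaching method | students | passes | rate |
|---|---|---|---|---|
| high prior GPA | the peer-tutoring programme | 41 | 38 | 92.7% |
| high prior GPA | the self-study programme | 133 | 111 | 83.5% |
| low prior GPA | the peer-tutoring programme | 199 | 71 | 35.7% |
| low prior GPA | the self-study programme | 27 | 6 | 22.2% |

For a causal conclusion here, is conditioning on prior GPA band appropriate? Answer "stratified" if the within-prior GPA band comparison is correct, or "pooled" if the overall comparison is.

Prior GPA band satisfies the back-door criterion: it is not a descendant of the teaching method, and it blocks the spurious path from teaching method to outcome. Adjusting for it (i.e., using the within-prior GPA band rates) gives the causal effect.
Within each level — high prior GPA: 92.7% vs 83.5%; low prior GPA: 35.7% vs 22.2% — the peer-tutoring programme is higher every time.

stratified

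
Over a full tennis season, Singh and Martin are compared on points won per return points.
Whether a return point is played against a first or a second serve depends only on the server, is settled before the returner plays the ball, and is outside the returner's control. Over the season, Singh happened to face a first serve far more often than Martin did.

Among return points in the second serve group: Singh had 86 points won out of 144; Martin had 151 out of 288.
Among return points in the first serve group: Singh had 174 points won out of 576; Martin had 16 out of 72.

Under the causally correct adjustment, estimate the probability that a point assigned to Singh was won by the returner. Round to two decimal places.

Singh is higher inside every serve type stratum but Martin is higher in aggregate. Whether to stratify depends on how serve type relates to the player.
Since serve type is a pre-existing factor (not a product of the player) and it affects the outcome on its own, it is a confounder. The stratified rates, not the pooled rate, identify the causal effect.
Standardising Singh to the population serve type mix: 0.400·86/144 + 0.600·174/576 = 0.420.

0.42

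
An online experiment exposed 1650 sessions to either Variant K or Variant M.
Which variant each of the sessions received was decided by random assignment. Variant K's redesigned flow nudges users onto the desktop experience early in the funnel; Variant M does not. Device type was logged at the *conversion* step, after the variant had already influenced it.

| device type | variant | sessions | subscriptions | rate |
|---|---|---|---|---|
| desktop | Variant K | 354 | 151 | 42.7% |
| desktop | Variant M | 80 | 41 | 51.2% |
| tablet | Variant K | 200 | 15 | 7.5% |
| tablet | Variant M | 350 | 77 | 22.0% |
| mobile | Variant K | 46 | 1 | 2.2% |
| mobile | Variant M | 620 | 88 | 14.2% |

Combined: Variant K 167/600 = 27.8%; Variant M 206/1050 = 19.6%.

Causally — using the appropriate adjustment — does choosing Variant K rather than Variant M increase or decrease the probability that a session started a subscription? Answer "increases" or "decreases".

Device type is downstream of the variant. One should not condition on a consequence of treatment, so the overall rates are the right comparison.
Pooled: Variant K 27.8% vs Variant M 19.6%; Variant K is higher overall.

increases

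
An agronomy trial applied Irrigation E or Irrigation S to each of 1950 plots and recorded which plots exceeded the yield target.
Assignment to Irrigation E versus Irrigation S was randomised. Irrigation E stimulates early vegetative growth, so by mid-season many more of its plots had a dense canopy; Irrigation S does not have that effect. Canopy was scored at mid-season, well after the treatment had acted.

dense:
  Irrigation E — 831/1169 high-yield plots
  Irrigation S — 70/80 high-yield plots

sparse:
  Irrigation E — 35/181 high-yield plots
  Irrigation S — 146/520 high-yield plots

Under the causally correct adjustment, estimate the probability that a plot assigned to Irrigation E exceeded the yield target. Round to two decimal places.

The stratified and pooled comparisons disagree (Irrigation S wins within each mid-season canopy; Irrigation E wins overall), so the answer turns on the causal role of mid-season canopy.
Mid-season canopy is recorded after the irrigation and is itself shifted by it — it sits on the causal path from irrigation to outcome. Conditioning on a mediator would strip out part of the effect we want; the pooled comparison gives the total causal effect.
So P(outcome | do(Irrigation E)) is just the pooled rate for Irrigation E: 866/1350 = 0.641.

0.64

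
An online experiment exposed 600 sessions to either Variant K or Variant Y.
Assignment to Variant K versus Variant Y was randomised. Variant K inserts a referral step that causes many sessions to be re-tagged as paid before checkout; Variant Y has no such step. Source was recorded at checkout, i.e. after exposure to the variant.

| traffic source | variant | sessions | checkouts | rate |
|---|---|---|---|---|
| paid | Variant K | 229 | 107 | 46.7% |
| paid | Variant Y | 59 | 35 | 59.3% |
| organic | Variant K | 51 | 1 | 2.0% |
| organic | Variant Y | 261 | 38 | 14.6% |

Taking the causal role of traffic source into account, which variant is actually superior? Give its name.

Variant K

Stratifying would compare variants among sessions the variants themselves sorted into traffic source groups — a form of selection on an intermediate. The unconditioned pooled rates give the total causal effect.
Pooled: Variant K 38.6% vs Variant Y 22.8%; Variant K is higher overall.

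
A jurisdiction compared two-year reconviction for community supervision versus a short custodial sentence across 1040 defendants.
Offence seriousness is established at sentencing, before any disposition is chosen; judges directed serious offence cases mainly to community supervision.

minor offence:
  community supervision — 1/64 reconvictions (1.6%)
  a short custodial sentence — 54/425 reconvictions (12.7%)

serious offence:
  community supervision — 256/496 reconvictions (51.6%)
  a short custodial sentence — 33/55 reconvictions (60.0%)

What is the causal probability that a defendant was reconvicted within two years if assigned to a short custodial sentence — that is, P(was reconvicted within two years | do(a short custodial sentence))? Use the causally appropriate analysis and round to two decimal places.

0.38

The imbalance in offence seriousness arose from how defendants were allocated, not from anything the disposition did; and offence seriousness independently affects the outcome. The pooled gap is confounded — condition on offence seriousness.
Standardising a short custodial sentence to the population offence seriousness mix: 0.470·54/425 + 0.530·33/55 = 0.378.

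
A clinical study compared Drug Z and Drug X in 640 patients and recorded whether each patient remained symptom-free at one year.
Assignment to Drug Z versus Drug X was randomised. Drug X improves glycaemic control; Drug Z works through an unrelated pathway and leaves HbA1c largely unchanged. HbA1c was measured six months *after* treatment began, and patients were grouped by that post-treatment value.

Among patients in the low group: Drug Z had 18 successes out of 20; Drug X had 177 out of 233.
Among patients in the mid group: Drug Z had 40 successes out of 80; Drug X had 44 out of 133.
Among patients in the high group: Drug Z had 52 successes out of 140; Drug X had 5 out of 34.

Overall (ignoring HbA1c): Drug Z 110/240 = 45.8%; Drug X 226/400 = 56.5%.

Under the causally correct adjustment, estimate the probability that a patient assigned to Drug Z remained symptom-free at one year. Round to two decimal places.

Drug Z is higher inside every HbA1c stratum but Drug X is higher in aggregate. Whether to stratify depends on how HbA1c relates to the drug.
HbA1c lies on the pathway drug → HbA1c → outcome, so adjusting for it blocks the indirect effect. For the total causal effect of drug, use the unadjusted pooled rates.
So P(outcome | do(Drug Z)) is just the pooled rate for Drug Z: 110/240 = 0.458.

0.46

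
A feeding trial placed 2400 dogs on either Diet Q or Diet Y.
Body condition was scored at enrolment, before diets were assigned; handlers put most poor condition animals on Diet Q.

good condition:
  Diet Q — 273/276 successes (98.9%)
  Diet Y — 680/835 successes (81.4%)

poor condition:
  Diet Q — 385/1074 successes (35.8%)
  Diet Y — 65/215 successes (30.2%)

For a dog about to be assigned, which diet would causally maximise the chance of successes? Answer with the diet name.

The starting body condition-specific comparison favours Diet Q throughout, but the pooled figures favour Diet Y. The question is whether to condition on starting body condition.
Starting body condition is set before the diet has any effect — it is not caused by the diet — and it independently drives the outcome. That makes it a confounder, so the causal comparison is within starting body condition levels.
Within each level — good condition: 98.9% vs 81.4%; poor condition: 35.8% vs 30.2% — Diet Q is higher every time.

Diet Q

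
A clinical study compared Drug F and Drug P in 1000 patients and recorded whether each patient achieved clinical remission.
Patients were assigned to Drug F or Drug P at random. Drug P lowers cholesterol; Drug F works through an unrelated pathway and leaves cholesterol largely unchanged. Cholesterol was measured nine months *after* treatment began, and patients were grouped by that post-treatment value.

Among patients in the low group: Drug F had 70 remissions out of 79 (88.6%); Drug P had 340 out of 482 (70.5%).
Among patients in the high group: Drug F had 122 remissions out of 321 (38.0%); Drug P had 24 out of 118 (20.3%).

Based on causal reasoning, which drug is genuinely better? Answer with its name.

Drug P

The cholesterol-specific comparison favours Drug F throughout, but the pooled figures favour Drug P. The question is whether to condition on cholesterol.
Cholesterol lies on the pathway drug → cholesterol → outcome, so adjusting for it blocks the indirect effect. For the total causal effect of drug, use the unadjusted pooled rates.
Pooled: Drug F 48.0% vs Drug P 60.7%; Drug P is higher overall.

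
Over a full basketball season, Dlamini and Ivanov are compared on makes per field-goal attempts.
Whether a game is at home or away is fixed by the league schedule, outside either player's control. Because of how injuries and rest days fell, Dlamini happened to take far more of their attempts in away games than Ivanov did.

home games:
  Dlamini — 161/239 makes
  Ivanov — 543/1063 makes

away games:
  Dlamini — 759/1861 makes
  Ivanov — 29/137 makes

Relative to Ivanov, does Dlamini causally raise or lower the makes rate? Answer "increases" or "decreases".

The game venue-specific comparison favours Dlamini throughout, but the pooled figures favour Ivanov. The question is whether to condition on game venue.
Nothing the player does changes game venue; the imbalance is an allocation artefact. With game venue also predicting the outcome, the pooled figure is confounded, and the within-stratum comparison is the causal one.
Within each level — home games: 67.4% vs 51.1%; away games: 40.8% vs 21.2% — Dlamini is higher every time.

increases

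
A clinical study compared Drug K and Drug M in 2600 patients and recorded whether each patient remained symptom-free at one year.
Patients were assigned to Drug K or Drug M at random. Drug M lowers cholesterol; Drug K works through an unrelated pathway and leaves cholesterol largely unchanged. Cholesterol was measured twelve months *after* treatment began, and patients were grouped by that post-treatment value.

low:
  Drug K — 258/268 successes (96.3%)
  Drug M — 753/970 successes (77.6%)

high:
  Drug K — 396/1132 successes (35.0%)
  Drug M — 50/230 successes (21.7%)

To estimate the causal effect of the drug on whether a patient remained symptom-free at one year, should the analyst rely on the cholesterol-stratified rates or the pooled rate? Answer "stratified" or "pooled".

Cholesterol lies on the pathway drug → cholesterol → outcome, so adjusting for it blocks the indirect effect. For the total causal effect of drug, use the unadjusted pooled rates.
Pooled: Drug K 46.7% vs Drug M 66.9%; Drug M is higher overall.

pooled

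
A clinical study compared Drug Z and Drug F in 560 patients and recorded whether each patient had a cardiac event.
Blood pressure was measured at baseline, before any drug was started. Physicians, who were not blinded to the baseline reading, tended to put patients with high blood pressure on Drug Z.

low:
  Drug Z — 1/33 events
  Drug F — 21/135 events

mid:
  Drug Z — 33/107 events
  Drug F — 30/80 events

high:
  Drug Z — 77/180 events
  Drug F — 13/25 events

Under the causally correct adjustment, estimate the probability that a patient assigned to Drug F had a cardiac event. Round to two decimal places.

Within every blood pressure level Drug Z has the lower rate, yet pooled Drug F does — Simpson's reversal.
Here blood pressure is a common cause — it drives both which drug a case falls under and the outcome. The crude comparison mixes populations; the stratum-specific rates are the causally relevant ones.
Standardising Drug F to the population blood pressure mix: 0.300·21/135 + 0.334·30/80 + 0.366·13/25 = 0.362.

0.36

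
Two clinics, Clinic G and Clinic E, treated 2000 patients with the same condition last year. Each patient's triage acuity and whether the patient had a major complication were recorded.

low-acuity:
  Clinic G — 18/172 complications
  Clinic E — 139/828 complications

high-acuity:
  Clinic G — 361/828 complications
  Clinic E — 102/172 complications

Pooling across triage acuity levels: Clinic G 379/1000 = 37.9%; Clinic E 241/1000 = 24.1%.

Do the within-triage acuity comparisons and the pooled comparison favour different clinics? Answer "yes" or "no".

yes

Within each triage acuity level (low-acuity 10.5% vs 16.8%; high-acuity 43.6% vs 59.3%), Clinic G has the lower rate every time. Pooled: 37.9% vs 24.1% — Clinic E has the lower rate overall. The two comparisons disagree.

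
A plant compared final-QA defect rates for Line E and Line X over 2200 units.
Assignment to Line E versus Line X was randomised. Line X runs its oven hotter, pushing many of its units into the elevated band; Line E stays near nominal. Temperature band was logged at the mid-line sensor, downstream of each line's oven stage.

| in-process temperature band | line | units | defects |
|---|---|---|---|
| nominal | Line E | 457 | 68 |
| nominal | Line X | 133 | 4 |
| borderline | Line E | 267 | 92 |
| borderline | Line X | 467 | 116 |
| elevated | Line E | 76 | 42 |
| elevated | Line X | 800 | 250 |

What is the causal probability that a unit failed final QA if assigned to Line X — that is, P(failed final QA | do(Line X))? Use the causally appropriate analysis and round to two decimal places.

0.26

Line X is lower inside every in-process temperature band stratum but Line E is lower in aggregate. Whether to stratify depends on how in-process temperature band relates to the line.
The distribution of in-process temperature band is itself part of what the line does — it is an intermediate outcome. Holding it fixed would remove that part of the effect; the total effect is the pooled difference.
So P(outcome | do(Line X)) is just the pooled rate for Line X: 370/1400 = 0.264.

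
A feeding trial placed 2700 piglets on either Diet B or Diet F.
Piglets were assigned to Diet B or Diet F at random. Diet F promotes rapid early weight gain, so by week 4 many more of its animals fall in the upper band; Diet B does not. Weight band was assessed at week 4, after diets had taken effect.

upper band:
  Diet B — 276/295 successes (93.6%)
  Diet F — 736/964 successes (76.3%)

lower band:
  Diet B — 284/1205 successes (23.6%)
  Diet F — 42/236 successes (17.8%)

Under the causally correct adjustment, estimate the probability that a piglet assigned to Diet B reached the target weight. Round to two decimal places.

0.37

Week-4 weight band is downstream of the diet. One should not condition on a consequence of treatment, so the overall rates are the right comparison.
So P(outcome | do(Diet B)) is just the pooled rate for Diet B: 560/1500 = 0.373.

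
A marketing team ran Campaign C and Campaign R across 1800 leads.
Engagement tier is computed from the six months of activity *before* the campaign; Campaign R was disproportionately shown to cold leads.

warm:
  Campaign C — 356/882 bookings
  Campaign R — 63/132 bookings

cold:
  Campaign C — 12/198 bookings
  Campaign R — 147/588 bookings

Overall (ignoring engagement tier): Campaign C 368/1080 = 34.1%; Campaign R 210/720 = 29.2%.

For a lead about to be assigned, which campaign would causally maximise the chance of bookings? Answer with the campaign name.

Within every engagement tier level Campaign R has the higher rate, yet pooled Campaign C does — Simpson's reversal.
Since engagement tier is a pre-existing factor (not a product of the campaign) and it affects the outcome on its own, it is a confounder. The stratified rates, not the pooled rate, identify the causal effect.
Within each level — warm: 40.4% vs 47.7%; cold: 6.1% vs 25.0% — Campaign R is higher every time.

Campaign R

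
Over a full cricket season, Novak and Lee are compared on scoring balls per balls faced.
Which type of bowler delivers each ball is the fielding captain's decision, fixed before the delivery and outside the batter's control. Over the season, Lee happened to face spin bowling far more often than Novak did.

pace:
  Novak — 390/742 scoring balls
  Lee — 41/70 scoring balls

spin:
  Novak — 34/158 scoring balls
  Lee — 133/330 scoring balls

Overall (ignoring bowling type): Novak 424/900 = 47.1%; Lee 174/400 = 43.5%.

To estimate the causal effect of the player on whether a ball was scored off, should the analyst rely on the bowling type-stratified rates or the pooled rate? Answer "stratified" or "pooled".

stratified

Bowling type satisfies the back-door criterion: it is not a descendant of the player, and it blocks the spurious path from player to outcome. Adjusting for it (i.e., using the within-bowling type rates) gives the causal effect.
Within each level — pace: 52.6% vs 58.6%; spin: 21.5% vs 40.3% — Lee is higher every time.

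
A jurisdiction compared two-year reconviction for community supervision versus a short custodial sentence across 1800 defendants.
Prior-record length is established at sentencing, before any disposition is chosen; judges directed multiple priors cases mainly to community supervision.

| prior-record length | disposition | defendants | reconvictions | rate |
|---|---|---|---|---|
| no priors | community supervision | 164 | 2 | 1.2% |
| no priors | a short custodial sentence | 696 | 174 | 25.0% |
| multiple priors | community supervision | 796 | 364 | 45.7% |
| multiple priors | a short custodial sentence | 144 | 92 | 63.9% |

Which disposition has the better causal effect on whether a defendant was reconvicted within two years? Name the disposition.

community supervision

The prior-record length-specific comparison favours community supervision throughout, but the pooled figures favour a short custodial sentence. The question is whether to condition on prior-record length.
The imbalance in prior-record length arose from how defendants were allocated, not from anything the disposition did; and prior-record length independently affects the outcome. The pooled gap is confounded — condition on prior-record length.
Within each level — no priors: 1.2% vs 25.0%; multiple priors: 45.7% vs 63.9% — community supervision is lower every time.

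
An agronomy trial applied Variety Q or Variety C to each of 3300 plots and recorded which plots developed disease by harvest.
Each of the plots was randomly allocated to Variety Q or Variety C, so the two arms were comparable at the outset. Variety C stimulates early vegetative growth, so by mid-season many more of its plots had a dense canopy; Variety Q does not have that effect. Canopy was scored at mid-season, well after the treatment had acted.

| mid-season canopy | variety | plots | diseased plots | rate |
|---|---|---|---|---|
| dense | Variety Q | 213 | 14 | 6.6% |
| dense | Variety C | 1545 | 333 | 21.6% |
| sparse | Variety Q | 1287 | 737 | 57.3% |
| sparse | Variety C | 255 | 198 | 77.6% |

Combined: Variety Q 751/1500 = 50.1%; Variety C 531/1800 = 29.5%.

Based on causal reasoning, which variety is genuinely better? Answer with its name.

Variety C

Variety Q is lower inside every mid-season canopy stratum but Variety C is lower in aggregate. Whether to stratify depends on how mid-season canopy relates to the variety.
Because the variety influences mid-season canopy, mid-season canopy is a post-treatment mediator, not a confounder. Stratifying on it would bias the estimate; the causal effect is the crude pooled difference.
Pooled: Variety Q 50.1% vs Variety C 29.5%; Variety C is lower overall.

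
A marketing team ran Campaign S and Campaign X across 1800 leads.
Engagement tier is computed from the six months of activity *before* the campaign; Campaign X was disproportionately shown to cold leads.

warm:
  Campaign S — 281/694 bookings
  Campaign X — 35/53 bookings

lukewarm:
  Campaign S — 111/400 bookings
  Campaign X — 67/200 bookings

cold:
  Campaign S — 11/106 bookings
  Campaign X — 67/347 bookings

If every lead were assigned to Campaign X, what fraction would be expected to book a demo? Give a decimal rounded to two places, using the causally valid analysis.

The engagement tier-specific comparison favours Campaign X throughout, but the pooled figures favour Campaign S. The question is whether to condition on engagement tier.
Nothing the campaign does changes engagement tier; the imbalance is an allocation artefact. With engagement tier also predicting the outcome, the pooled figure is confounded, and the within-stratum comparison is the causal one.
Standardising Campaign X to the population engagement tier mix: 0.415·35/53 + 0.333·67/200 + 0.252·67/347 = 0.434.

0.43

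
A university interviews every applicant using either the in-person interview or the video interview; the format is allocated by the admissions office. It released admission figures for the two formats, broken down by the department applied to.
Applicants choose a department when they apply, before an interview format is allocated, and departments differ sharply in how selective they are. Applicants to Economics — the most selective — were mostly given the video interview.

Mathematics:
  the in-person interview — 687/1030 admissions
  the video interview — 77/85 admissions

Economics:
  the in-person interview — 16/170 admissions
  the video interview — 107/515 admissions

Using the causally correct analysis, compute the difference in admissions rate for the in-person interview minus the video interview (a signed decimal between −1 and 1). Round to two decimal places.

Department differs across interview formats for reasons unrelated to any effect of the interview format itself, and it separately predicts the outcome — a classic confounder. We must compare within department levels.
Adjusting over the population distribution of department: 0.619·(0.667−0.906) + 0.381·(0.094−0.208) = -0.191.

-0.19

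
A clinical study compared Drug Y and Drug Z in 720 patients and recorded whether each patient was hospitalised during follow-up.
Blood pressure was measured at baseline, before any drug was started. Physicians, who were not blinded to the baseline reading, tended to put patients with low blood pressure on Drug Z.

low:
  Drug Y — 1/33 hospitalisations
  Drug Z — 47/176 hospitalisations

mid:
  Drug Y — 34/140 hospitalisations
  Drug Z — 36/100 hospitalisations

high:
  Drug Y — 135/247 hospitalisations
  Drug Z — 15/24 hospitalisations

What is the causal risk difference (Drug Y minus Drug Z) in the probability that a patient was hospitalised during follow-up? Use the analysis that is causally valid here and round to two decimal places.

Here blood pressure is a common cause — it drives both which drug a case falls under and the outcome. The crude comparison mixes populations; the stratum-specific rates are the causally relevant ones.
Adjusting over the population distribution of blood pressure: 0.290·(0.030−0.267) + 0.333·(0.243−0.360) + 0.376·(0.547−0.625) = -0.137.

-0.14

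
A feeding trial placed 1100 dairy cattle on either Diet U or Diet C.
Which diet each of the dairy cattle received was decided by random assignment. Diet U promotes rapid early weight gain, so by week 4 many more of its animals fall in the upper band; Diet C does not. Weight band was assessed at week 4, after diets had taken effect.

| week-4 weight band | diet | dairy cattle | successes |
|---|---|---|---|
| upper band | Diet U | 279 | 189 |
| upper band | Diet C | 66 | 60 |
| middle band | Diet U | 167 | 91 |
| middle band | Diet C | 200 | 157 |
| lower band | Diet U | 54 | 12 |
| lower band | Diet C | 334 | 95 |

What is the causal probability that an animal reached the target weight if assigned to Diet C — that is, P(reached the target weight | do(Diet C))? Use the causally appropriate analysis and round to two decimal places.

0.52

The week-4 weight band-specific comparison favours Diet C throughout, but the pooled figures favour Diet U. The question is whether to condition on week-4 weight band.
Stratifying would compare diets among dairy cattle the diets themselves sorted into week-4 weight band groups — a form of selection on an intermediate. The unconditioned pooled rates give the total causal effect.
So P(outcome | do(Diet C)) is just the pooled rate for Diet C: 312/600 = 0.520.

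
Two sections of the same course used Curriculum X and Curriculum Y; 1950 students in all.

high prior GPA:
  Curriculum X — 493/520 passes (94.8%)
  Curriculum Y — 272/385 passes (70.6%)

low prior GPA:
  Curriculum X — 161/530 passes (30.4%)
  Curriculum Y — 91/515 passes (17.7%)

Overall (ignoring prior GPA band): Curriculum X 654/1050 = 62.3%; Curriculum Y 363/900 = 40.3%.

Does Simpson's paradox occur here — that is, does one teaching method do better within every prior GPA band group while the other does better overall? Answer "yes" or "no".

no

Within each prior GPA band level (high prior GPA 94.8% vs 70.6%; low prior GPA 30.4% vs 17.7%), Curriculum X has the higher rate every time. Pooled: 62.3% vs 40.3% — Curriculum X has the higher rate overall. They agree.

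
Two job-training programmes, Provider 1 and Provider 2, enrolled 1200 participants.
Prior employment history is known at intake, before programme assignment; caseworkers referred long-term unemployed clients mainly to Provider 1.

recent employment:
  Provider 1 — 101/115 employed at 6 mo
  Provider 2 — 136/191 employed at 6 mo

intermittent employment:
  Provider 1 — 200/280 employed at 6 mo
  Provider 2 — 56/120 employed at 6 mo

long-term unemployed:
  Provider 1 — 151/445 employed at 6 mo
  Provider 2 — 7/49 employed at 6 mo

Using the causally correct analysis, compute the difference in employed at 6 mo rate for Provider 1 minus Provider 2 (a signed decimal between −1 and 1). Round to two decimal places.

+0.21

Nothing the programme does changes prior employment history; the imbalance is an allocation artefact. With prior employment history also predicting the outcome, the pooled figure is confounded, and the within-stratum comparison is the causal one.
Adjusting over the population distribution of prior employment history: 0.255·(0.878−0.712) + 0.333·(0.714−0.467) + 0.412·(0.339−0.143) = +0.206.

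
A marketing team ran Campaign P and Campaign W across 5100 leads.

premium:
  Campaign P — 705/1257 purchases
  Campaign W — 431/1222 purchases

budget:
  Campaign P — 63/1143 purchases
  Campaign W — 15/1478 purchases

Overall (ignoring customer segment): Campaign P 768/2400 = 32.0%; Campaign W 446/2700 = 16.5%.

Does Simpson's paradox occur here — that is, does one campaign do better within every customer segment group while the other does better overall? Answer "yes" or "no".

no

Within each customer segment level (premium 56.1% vs 35.3%; budget 5.5% vs 1.0%), Campaign P has the higher rate every time. Pooled: 32.0% vs 16.5% — Campaign P has the higher rate overall. They agree.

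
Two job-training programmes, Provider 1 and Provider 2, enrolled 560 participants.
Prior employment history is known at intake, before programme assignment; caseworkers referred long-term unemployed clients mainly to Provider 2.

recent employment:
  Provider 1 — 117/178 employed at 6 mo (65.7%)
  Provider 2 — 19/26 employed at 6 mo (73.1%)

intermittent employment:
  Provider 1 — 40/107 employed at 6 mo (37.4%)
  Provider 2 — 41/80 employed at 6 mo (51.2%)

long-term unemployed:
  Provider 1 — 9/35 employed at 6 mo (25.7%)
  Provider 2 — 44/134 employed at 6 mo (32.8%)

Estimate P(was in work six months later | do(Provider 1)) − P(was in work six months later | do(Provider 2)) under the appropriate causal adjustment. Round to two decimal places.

-0.09

Since prior employment history is a pre-existing factor (not a product of the programme) and it affects the outcome on its own, it is a confounder. The stratified rates, not the pooled rate, identify the causal effect.
Adjusting over the population distribution of prior employment history: 0.364·(0.657−0.731) + 0.334·(0.374−0.512) + 0.302·(0.257−0.328) = -0.095.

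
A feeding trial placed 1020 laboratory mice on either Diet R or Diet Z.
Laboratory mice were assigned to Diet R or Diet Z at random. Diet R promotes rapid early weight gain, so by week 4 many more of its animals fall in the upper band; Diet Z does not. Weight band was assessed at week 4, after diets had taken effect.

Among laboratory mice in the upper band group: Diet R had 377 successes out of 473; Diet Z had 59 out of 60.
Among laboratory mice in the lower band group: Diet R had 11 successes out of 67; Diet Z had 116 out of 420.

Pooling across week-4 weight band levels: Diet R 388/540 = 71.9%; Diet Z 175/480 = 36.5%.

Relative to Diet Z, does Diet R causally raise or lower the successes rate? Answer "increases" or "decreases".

increases

Week-4 weight band here is a post-treatment variable shaped by the diet; conditioning on it would introduce bias rather than remove it. The overall comparison is the causal one.
Pooled: Diet R 71.9% vs Diet Z 36.5%; Diet R is higher overall.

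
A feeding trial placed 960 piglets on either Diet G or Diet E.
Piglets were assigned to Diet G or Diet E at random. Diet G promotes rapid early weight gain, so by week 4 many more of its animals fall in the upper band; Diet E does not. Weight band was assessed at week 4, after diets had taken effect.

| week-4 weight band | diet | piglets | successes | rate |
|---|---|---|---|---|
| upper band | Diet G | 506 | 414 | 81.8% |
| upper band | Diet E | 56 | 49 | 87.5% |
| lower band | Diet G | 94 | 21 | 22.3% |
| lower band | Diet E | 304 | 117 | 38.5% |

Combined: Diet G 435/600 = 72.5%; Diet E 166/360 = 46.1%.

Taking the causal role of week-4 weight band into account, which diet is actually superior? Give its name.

Week-4 weight band lies on the pathway diet → week-4 weight band → outcome, so adjusting for it blocks the indirect effect. For the total causal effect of diet, use the unadjusted pooled rates.
Pooled: Diet G 72.5% vs Diet E 46.1%; Diet G is higher overall.

Diet G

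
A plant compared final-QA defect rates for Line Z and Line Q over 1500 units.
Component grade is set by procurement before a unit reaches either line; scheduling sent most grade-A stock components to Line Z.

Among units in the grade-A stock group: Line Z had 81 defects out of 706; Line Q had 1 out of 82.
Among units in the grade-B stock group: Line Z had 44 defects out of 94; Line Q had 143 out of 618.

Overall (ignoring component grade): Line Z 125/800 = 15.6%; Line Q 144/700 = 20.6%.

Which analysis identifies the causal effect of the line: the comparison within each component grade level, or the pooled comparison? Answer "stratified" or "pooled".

stratified

Line Q is lower inside every component grade stratum but Line Z is lower in aggregate. Whether to stratify depends on how component grade relates to the line.
Nothing the line does changes component grade; the imbalance is an allocation artefact. With component grade also predicting the outcome, the pooled figure is confounded, and the within-stratum comparison is the causal one.
Within each level — grade-A stock: 11.5% vs 1.2%; grade-B stock: 46.8% vs 23.1% — Line Q is lower every time.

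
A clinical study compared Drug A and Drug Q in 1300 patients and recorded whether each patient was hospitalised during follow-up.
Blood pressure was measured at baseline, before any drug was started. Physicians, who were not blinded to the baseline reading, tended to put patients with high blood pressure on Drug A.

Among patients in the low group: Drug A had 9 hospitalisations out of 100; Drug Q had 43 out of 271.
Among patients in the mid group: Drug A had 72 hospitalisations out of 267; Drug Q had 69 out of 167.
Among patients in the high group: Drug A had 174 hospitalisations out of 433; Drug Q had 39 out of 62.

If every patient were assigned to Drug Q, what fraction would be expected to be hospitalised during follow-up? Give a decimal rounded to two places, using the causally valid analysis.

Blood pressure is set before the drug has any effect — it is not caused by the drug — and it independently drives the outcome. That makes it a confounder, so the causal comparison is within blood pressure levels.
Standardising Drug Q to the population blood pressure mix: 0.285·43/271 + 0.334·69/167 + 0.381·39/62 = 0.423.

0.42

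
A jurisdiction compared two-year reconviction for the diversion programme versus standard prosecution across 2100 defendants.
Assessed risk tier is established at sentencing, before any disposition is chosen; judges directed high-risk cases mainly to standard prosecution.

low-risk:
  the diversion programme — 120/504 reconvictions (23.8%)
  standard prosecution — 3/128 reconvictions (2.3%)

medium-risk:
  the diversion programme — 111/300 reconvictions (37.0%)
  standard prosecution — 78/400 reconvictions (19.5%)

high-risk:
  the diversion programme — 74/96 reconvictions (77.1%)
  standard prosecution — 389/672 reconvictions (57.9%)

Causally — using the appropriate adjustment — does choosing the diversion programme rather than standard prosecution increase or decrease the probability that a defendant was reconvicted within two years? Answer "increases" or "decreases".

Assessed risk tier differs across dispositions for reasons unrelated to any effect of the disposition itself, and it separately predicts the outcome — a classic confounder. We must compare within assessed risk tier levels.
Within each level — low-risk: 23.8% vs 2.3%; medium-risk: 37.0% vs 19.5%; high-risk: 77.1% vs 57.9% — standard prosecution is lower every time.

increases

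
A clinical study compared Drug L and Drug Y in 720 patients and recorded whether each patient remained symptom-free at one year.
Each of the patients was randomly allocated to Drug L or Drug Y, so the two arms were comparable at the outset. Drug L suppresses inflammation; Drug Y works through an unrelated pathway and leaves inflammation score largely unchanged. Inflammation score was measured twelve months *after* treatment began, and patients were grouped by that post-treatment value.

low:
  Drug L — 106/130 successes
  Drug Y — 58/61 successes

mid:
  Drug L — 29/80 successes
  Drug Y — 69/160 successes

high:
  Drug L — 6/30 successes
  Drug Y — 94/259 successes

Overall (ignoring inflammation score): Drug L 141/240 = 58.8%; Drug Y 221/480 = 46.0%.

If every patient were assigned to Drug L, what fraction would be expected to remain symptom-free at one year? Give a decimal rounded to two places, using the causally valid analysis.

0.59

Inflammation score is downstream of the drug. One should not condition on a consequence of treatment, so the overall rates are the right comparison.
So P(outcome | do(Drug L)) is just the pooled rate for Drug L: 141/240 = 0.588.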